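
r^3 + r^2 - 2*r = r*(r - 1)*(r + 2)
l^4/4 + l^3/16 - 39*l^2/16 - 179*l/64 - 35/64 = (l/4 + 1/4)*(l - 7/2)*(l + 1/4)*(l + 5/2)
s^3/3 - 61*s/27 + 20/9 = (s/3 + 1)*(s - 5/3)*(s - 4/3)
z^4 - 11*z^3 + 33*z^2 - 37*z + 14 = (z - 7)*(z - 2)*(z - 1)^2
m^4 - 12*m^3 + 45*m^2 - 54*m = m*(m - 6)*(m - 3)^2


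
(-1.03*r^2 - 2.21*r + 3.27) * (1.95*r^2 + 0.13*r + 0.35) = -2.0085*r^4 - 4.4434*r^3 + 5.7287*r^2 - 0.3484*r + 1.1445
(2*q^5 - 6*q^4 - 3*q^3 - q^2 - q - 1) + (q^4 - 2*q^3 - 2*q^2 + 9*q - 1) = 2*q^5 - 5*q^4 - 5*q^3 - 3*q^2 + 8*q - 2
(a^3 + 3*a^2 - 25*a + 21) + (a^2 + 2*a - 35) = a^3 + 4*a^2 - 23*a - 14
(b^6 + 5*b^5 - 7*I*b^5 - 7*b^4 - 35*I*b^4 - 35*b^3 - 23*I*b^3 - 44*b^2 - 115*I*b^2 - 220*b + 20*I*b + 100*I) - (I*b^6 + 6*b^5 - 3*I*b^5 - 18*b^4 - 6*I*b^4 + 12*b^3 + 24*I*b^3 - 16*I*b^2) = b^6 - I*b^6 - b^5 - 4*I*b^5 + 11*b^4 - 29*I*b^4 - 47*b^3 - 47*I*b^3 - 44*b^2 - 99*I*b^2 - 220*b + 20*I*b + 100*I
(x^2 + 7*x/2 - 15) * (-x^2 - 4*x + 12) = -x^4 - 15*x^3/2 + 13*x^2 + 102*x - 180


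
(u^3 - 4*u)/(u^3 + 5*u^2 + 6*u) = (u - 2)/(u + 3)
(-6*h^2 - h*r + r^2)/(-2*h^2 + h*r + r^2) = (-3*h + r)/(-h + r)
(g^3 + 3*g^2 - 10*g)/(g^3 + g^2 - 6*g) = (g + 5)/(g + 3)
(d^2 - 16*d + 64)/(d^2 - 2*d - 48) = (d - 8)/(d + 6)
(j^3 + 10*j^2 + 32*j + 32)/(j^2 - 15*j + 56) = (j^3 + 10*j^2 + 32*j + 32)/(j^2 - 15*j + 56)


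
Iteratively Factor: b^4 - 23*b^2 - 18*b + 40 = (b + 4)*(b^3 - 4*b^2 - 7*b + 10) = (b - 1)*(b + 4)*(b^2 - 3*b - 10) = (b - 1)*(b + 2)*(b + 4)*(b - 5)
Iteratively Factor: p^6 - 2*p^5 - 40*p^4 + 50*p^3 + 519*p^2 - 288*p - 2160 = (p + 3)*(p^5 - 5*p^4 - 25*p^3 + 125*p^2 + 144*p - 720) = (p - 3)*(p + 3)*(p^4 - 2*p^3 - 31*p^2 + 32*p + 240) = (p - 4)*(p - 3)*(p + 3)*(p^3 + 2*p^2 - 23*p - 60) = (p - 5)*(p - 4)*(p - 3)*(p + 3)*(p^2 + 7*p + 12) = (p - 5)*(p - 4)*(p - 3)*(p + 3)*(p + 4)*(p + 3)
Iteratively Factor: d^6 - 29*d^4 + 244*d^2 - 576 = (d + 2)*(d^5 - 2*d^4 - 25*d^3 + 50*d^2 + 144*d - 288) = (d + 2)*(d + 3)*(d^4 - 5*d^3 - 10*d^2 + 80*d - 96) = (d + 2)*(d + 3)*(d + 4)*(d^3 - 9*d^2 + 26*d - 24) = (d - 2)*(d + 2)*(d + 3)*(d + 4)*(d^2 - 7*d + 12) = (d - 3)*(d - 2)*(d + 2)*(d + 3)*(d + 4)*(d - 4)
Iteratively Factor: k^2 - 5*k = (k)*(k - 5)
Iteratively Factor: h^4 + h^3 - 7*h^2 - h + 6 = (h - 1)*(h^3 + 2*h^2 - 5*h - 6) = (h - 1)*(h + 3)*(h^2 - h - 2) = (h - 2)*(h - 1)*(h + 3)*(h + 1)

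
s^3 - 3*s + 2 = (s - 1)^2*(s + 2)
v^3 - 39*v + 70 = (v - 5)*(v - 2)*(v + 7)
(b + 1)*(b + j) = b^2 + b*j + b + j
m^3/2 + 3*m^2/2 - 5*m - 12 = (m/2 + 1)*(m - 3)*(m + 4)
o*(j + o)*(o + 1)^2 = j*o^3 + 2*j*o^2 + j*o + o^4 + 2*o^3 + o^2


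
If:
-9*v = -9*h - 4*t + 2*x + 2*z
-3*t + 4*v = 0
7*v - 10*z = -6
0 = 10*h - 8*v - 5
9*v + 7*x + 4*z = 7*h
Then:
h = -229/2050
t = -209/205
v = -627/820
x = 3421/4100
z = 531/8200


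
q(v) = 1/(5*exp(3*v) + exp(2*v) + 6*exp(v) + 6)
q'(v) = (-15*exp(3*v) - 2*exp(2*v) - 6*exp(v))/(5*exp(3*v) + exp(2*v) + 6*exp(v) + 6)^2 = (-15*exp(2*v) - 2*exp(v) - 6)*exp(v)/(5*exp(3*v) + exp(2*v) + 6*exp(v) + 6)^2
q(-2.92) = 0.16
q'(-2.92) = -0.01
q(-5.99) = 0.17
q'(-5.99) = -0.00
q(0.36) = 0.03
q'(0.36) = -0.06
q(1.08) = 0.01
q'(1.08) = -0.02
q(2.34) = 0.00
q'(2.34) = -0.00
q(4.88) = 0.00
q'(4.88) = -0.00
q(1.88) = 0.00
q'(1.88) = -0.00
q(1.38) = 0.00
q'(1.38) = -0.01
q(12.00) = 0.00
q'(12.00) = 0.00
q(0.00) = 0.06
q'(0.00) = -0.07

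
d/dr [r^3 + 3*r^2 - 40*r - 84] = 3*r^2 + 6*r - 40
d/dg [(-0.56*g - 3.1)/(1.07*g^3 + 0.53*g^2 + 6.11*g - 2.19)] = (1.1984*g^3 + 10.2478*g^2 + 3.286*g + 20.1674)/(1.1449*g^6 + 1.1342*g^5 + 13.3563*g^4 + 1.79*g^3 + 35.0107*g^2 - 26.7618*g + 4.7961)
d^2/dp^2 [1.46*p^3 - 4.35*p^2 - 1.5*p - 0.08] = 8.76*p - 8.7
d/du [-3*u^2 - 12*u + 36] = -6*u - 12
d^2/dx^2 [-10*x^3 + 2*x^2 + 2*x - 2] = 4 - 60*x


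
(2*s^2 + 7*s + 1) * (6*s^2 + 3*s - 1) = 12*s^4 + 48*s^3 + 25*s^2 - 4*s - 1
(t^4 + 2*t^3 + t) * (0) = 0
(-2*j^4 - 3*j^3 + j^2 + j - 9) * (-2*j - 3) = 4*j^5 + 12*j^4 + 7*j^3 - 5*j^2 + 15*j + 27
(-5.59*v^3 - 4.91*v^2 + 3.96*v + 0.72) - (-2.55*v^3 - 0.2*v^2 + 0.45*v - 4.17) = -3.04*v^3 - 4.71*v^2 + 3.51*v + 4.89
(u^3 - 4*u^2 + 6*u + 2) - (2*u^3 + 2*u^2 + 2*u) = -u^3 - 6*u^2 + 4*u + 2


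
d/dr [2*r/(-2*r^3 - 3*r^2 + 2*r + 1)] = 2*(4*r^3 + 3*r^2 + 1)/(4*r^6 + 12*r^5 + r^4 - 16*r^3 - 2*r^2 + 4*r + 1)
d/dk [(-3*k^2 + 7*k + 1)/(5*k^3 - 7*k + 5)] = ((7 - 6*k)*(5*k^3 - 7*k + 5) - (15*k^2 - 7)*(-3*k^2 + 7*k + 1))/(5*k^3 - 7*k + 5)^2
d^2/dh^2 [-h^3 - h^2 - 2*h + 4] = -6*h - 2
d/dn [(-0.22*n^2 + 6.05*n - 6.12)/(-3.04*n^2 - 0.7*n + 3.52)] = (18.546*n^2 - 38.7584*n + 17.012)/(9.2416*n^4 + 4.256*n^3 - 20.9116*n^2 - 4.928*n + 12.3904)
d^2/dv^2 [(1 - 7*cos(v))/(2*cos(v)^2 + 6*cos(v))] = (-25*sin(v)^4/cos(v)^3 - 7*sin(v)^2 - 16 - 53/cos(v) + 18/cos(v)^2 + 43/cos(v)^3)/(2*(cos(v) + 3)^3)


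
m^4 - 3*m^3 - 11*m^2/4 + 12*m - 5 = (m - 5/2)*(m - 2)*(m - 1/2)*(m + 2)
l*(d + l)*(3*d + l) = 3*d^2*l + 4*d*l^2 + l^3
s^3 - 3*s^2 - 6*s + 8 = (s - 4)*(s - 1)*(s + 2)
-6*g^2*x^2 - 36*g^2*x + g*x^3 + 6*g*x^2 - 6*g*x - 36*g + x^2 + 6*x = (-6*g + x)*(x + 6)*(g*x + 1)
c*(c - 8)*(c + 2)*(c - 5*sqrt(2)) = c^4 - 5*sqrt(2)*c^3 - 6*c^3 - 16*c^2 + 30*sqrt(2)*c^2 + 80*sqrt(2)*c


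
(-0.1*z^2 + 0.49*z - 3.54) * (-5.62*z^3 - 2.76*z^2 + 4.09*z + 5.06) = 0.562*z^5 - 2.4778*z^4 + 18.1334*z^3 + 11.2685*z^2 - 11.9992*z - 17.9124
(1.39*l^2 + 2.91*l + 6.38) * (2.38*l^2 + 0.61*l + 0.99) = 3.3082*l^4 + 7.7737*l^3 + 18.3356*l^2 + 6.7727*l + 6.3162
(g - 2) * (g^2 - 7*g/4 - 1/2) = g^3 - 15*g^2/4 + 3*g + 1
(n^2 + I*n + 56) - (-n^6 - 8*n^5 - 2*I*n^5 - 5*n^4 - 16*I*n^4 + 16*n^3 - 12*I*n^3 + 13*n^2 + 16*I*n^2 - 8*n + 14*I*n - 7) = n^6 + 8*n^5 + 2*I*n^5 + 5*n^4 + 16*I*n^4 - 16*n^3 + 12*I*n^3 - 12*n^2 - 16*I*n^2 + 8*n - 13*I*n + 63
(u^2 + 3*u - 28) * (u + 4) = u^3 + 7*u^2 - 16*u - 112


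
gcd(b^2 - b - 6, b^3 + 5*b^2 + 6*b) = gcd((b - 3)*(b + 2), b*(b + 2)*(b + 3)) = b + 2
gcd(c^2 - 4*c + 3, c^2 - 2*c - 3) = c - 3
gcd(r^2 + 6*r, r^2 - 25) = 1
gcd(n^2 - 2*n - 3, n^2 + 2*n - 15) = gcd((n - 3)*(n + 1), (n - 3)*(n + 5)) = n - 3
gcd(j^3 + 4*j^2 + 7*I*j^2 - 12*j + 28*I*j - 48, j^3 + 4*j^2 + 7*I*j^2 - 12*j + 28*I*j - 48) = j^3 + j^2*(4 + 7*I) + j*(-12 + 28*I) - 48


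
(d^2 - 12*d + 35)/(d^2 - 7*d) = (d - 5)/d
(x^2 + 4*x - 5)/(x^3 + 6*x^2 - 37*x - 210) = (x - 1)/(x^2 + x - 42)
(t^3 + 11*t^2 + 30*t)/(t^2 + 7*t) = (t^2 + 11*t + 30)/(t + 7)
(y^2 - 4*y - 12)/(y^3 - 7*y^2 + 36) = 1/(y - 3)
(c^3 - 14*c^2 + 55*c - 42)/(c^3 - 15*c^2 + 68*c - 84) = (c - 1)/(c - 2)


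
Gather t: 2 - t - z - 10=-t - z - 8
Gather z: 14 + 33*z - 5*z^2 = -5*z^2 + 33*z + 14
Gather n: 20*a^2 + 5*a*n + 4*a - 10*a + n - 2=20*a^2 - 6*a + n*(5*a + 1) - 2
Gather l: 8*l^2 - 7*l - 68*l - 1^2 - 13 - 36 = 8*l^2 - 75*l - 50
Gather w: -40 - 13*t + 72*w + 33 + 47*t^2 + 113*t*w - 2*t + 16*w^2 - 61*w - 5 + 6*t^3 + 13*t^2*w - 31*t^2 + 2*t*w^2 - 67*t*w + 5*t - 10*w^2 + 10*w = 6*t^3 + 16*t^2 - 10*t + w^2*(2*t + 6) + w*(13*t^2 + 46*t + 21) - 12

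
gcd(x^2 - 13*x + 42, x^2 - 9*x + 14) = x - 7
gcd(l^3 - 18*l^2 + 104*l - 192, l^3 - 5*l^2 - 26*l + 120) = l^2 - 10*l + 24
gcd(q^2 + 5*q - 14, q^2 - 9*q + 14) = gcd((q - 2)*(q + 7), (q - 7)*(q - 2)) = q - 2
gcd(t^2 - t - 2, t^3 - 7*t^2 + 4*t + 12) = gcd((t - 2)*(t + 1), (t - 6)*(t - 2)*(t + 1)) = t^2 - t - 2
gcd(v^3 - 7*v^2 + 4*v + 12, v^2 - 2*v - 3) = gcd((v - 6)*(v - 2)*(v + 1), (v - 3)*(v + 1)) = v + 1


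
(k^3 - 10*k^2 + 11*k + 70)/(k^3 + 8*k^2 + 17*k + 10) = (k^2 - 12*k + 35)/(k^2 + 6*k + 5)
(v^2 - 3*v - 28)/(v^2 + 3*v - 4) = (v - 7)/(v - 1)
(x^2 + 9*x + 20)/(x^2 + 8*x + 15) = (x + 4)/(x + 3)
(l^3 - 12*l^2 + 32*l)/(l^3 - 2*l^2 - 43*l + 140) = l*(l - 8)/(l^2 + 2*l - 35)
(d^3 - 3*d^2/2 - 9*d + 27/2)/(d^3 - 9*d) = (d - 3/2)/d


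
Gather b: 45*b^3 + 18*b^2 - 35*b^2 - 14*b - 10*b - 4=45*b^3 - 17*b^2 - 24*b - 4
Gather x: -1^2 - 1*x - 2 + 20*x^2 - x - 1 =20*x^2 - 2*x - 4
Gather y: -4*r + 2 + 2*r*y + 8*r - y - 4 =4*r + y*(2*r - 1) - 2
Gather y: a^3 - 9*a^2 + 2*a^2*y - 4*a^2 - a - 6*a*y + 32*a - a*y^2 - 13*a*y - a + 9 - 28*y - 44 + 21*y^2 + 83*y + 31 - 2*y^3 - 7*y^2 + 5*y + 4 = a^3 - 13*a^2 + 30*a - 2*y^3 + y^2*(14 - a) + y*(2*a^2 - 19*a + 60)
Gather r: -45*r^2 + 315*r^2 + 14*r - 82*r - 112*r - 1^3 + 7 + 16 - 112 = 270*r^2 - 180*r - 90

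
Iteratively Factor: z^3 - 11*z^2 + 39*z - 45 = (z - 5)*(z^2 - 6*z + 9) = (z - 5)*(z - 3)*(z - 3)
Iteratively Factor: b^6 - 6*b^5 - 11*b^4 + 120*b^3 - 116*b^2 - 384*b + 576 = (b - 3)*(b^5 - 3*b^4 - 20*b^3 + 60*b^2 + 64*b - 192) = (b - 3)*(b - 2)*(b^4 - b^3 - 22*b^2 + 16*b + 96) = (b - 3)*(b - 2)*(b + 4)*(b^3 - 5*b^2 - 2*b + 24) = (b - 4)*(b - 3)*(b - 2)*(b + 4)*(b^2 - b - 6) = (b - 4)*(b - 3)^2*(b - 2)*(b + 4)*(b + 2)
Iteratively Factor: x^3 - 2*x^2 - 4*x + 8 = (x - 2)*(x^2 - 4) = (x - 2)*(x + 2)*(x - 2)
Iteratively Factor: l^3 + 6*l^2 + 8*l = (l + 4)*(l^2 + 2*l) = (l + 2)*(l + 4)*(l)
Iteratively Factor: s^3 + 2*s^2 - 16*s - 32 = (s + 4)*(s^2 - 2*s - 8) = (s - 4)*(s + 4)*(s + 2)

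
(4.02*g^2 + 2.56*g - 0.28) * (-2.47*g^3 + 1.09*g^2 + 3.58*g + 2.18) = -9.9294*g^5 - 1.9414*g^4 + 17.8736*g^3 + 17.6232*g^2 + 4.5784*g - 0.6104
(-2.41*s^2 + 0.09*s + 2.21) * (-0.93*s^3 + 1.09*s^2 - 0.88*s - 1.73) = 2.2413*s^5 - 2.7106*s^4 + 0.1636*s^3 + 6.499*s^2 - 2.1005*s - 3.8233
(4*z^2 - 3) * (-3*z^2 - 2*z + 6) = -12*z^4 - 8*z^3 + 33*z^2 + 6*z - 18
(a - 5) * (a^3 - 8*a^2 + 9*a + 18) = a^4 - 13*a^3 + 49*a^2 - 27*a - 90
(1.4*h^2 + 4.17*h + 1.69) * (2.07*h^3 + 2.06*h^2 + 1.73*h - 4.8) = 2.898*h^5 + 11.5159*h^4 + 14.5105*h^3 + 3.9755*h^2 - 17.0923*h - 8.112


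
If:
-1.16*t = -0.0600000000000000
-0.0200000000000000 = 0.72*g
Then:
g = -0.03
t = 0.05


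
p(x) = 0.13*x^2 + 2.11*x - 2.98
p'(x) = 0.26*x + 2.11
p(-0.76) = -4.51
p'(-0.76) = 1.91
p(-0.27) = -3.54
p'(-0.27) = 2.04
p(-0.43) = -3.86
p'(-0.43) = 2.00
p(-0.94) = -4.85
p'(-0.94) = 1.87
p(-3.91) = -9.24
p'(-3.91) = 1.09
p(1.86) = 1.39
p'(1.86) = 2.59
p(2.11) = 2.05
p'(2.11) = 2.66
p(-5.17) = -10.41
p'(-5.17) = 0.77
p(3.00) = 4.52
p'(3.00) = 2.89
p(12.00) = 41.06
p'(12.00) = 5.23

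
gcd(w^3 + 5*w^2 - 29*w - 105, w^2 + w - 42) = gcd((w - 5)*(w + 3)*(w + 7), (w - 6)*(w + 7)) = w + 7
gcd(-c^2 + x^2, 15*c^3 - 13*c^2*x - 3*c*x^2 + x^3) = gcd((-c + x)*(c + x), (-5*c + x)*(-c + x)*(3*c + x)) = -c + x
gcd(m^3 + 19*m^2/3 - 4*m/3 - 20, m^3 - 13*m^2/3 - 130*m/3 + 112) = m + 6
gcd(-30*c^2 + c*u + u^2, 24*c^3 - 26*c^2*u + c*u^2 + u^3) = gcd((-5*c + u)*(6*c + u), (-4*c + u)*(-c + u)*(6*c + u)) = 6*c + u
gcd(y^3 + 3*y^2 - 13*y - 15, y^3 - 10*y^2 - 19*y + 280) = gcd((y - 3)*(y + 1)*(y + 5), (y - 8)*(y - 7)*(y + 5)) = y + 5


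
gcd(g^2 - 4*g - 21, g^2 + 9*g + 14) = 1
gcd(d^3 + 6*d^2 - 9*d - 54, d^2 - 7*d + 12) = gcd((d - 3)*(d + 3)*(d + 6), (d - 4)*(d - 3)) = d - 3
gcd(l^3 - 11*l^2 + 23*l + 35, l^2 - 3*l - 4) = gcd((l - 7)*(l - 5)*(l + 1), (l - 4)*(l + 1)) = l + 1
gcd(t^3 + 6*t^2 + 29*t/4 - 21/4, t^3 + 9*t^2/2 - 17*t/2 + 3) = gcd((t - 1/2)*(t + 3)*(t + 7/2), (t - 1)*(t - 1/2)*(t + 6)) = t - 1/2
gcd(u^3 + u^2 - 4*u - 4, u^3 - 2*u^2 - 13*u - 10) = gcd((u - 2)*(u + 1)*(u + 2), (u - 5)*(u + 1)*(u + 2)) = u^2 + 3*u + 2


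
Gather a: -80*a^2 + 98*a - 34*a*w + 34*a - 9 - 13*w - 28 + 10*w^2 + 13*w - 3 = -80*a^2 + a*(132 - 34*w) + 10*w^2 - 40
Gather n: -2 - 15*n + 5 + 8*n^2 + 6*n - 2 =8*n^2 - 9*n + 1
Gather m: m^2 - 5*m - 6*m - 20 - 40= m^2 - 11*m - 60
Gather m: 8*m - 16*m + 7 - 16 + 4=-8*m - 5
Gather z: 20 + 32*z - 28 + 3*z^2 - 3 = 3*z^2 + 32*z - 11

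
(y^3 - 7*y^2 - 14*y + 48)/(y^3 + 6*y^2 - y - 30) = (y - 8)/(y + 5)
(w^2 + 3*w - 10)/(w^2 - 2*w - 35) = (w - 2)/(w - 7)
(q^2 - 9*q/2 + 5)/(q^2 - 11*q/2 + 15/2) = (q - 2)/(q - 3)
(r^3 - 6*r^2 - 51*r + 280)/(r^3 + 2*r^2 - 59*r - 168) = (r - 5)/(r + 3)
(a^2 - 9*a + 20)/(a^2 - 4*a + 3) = (a^2 - 9*a + 20)/(a^2 - 4*a + 3)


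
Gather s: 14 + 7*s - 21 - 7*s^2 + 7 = -7*s^2 + 7*s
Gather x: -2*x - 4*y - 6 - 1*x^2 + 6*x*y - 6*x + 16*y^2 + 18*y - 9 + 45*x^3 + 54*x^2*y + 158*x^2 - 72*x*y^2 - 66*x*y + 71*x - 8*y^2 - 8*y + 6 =45*x^3 + x^2*(54*y + 157) + x*(-72*y^2 - 60*y + 63) + 8*y^2 + 6*y - 9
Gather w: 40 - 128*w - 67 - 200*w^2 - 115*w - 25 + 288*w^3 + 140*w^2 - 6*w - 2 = 288*w^3 - 60*w^2 - 249*w - 54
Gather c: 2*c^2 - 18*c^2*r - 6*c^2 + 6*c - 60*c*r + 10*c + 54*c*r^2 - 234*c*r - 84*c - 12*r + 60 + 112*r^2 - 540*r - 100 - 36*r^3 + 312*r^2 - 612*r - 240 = c^2*(-18*r - 4) + c*(54*r^2 - 294*r - 68) - 36*r^3 + 424*r^2 - 1164*r - 280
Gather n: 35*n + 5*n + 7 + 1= 40*n + 8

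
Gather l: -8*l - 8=-8*l - 8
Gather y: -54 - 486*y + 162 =108 - 486*y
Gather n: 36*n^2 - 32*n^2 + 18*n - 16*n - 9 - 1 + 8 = 4*n^2 + 2*n - 2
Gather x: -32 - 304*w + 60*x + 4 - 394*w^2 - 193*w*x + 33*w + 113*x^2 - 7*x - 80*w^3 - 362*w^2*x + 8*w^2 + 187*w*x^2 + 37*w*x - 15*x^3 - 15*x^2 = -80*w^3 - 386*w^2 - 271*w - 15*x^3 + x^2*(187*w + 98) + x*(-362*w^2 - 156*w + 53) - 28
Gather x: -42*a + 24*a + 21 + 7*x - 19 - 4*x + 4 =-18*a + 3*x + 6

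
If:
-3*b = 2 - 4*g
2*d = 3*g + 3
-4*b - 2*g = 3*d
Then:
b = -62/71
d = 90/71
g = -11/71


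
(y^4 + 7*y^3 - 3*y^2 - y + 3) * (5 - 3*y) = -3*y^5 - 16*y^4 + 44*y^3 - 12*y^2 - 14*y + 15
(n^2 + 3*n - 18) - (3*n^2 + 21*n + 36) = -2*n^2 - 18*n - 54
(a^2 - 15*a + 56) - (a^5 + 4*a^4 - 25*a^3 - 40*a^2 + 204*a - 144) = -a^5 - 4*a^4 + 25*a^3 + 41*a^2 - 219*a + 200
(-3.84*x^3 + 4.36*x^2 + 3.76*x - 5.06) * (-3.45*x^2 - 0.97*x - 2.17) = 13.248*x^5 - 11.3172*x^4 - 8.8684*x^3 + 4.3486*x^2 - 3.251*x + 10.9802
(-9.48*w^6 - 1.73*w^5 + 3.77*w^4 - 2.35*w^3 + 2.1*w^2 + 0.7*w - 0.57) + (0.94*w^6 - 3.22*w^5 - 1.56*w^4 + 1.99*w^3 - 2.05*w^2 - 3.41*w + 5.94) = -8.54*w^6 - 4.95*w^5 + 2.21*w^4 - 0.36*w^3 + 0.0500000000000003*w^2 - 2.71*w + 5.37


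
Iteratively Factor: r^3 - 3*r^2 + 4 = (r - 2)*(r^2 - r - 2) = (r - 2)^2*(r + 1)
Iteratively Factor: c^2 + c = (c + 1)*(c)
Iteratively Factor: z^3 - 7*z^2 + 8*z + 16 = (z + 1)*(z^2 - 8*z + 16) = (z - 4)*(z + 1)*(z - 4)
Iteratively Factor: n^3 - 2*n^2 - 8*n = (n + 2)*(n^2 - 4*n) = (n - 4)*(n + 2)*(n)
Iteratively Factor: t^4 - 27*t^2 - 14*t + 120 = (t + 3)*(t^3 - 3*t^2 - 18*t + 40) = (t + 3)*(t + 4)*(t^2 - 7*t + 10) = (t - 2)*(t + 3)*(t + 4)*(t - 5)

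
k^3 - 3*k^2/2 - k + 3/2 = (k - 3/2)*(k - 1)*(k + 1)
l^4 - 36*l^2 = l^2*(l - 6)*(l + 6)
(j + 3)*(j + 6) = j^2 + 9*j + 18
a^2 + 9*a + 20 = (a + 4)*(a + 5)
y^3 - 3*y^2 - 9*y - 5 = (y - 5)*(y + 1)^2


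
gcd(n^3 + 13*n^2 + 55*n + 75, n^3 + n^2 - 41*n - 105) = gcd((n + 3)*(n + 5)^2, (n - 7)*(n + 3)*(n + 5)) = n^2 + 8*n + 15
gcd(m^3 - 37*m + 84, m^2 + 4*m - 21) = m^2 + 4*m - 21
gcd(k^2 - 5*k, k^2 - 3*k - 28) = 1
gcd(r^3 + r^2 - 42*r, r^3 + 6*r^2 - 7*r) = r^2 + 7*r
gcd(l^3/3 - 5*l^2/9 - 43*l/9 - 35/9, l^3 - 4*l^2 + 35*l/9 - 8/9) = 1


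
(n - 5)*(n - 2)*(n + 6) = n^3 - n^2 - 32*n + 60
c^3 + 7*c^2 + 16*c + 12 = (c + 2)^2*(c + 3)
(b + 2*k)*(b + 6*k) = b^2 + 8*b*k + 12*k^2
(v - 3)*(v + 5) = v^2 + 2*v - 15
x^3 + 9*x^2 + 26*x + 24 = (x + 2)*(x + 3)*(x + 4)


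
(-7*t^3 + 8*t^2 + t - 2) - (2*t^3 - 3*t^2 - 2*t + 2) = -9*t^3 + 11*t^2 + 3*t - 4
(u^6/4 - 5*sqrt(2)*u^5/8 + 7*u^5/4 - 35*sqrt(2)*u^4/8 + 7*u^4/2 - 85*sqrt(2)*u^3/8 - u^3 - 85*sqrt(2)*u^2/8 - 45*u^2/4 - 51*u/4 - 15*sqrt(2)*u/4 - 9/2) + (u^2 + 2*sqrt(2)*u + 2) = u^6/4 - 5*sqrt(2)*u^5/8 + 7*u^5/4 - 35*sqrt(2)*u^4/8 + 7*u^4/2 - 85*sqrt(2)*u^3/8 - u^3 - 85*sqrt(2)*u^2/8 - 41*u^2/4 - 51*u/4 - 7*sqrt(2)*u/4 - 5/2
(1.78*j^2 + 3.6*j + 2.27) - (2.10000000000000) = 1.78*j^2 + 3.6*j + 0.17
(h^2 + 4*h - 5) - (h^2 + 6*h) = -2*h - 5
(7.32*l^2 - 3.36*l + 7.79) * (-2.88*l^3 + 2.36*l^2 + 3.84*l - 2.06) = -21.0816*l^5 + 26.952*l^4 - 2.256*l^3 - 9.5972*l^2 + 36.8352*l - 16.0474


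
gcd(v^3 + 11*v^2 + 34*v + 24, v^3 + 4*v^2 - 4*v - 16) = v + 4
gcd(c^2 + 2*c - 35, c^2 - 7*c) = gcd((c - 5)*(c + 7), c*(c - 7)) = 1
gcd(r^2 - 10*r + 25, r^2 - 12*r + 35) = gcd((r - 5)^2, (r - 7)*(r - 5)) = r - 5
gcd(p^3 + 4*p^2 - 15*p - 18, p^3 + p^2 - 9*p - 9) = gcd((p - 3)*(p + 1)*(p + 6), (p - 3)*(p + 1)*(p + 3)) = p^2 - 2*p - 3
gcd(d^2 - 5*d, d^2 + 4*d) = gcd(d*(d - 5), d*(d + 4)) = d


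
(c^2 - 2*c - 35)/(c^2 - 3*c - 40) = (c - 7)/(c - 8)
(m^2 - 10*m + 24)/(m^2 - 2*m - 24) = (m - 4)/(m + 4)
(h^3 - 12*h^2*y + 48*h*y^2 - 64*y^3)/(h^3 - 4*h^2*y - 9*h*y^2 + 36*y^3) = (-h^2 + 8*h*y - 16*y^2)/(-h^2 + 9*y^2)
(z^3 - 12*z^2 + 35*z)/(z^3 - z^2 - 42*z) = (z - 5)/(z + 6)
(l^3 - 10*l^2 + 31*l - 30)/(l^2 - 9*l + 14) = (l^2 - 8*l + 15)/(l - 7)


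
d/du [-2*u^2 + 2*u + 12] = 2 - 4*u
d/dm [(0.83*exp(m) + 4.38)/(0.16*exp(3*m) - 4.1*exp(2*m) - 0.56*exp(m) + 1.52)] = (-0.2656*exp(3*m) + 1.3006*exp(2*m) + 35.916*exp(m) + 3.7144)*exp(m)/(0.0256*exp(6*m) - 1.312*exp(5*m) + 16.6308*exp(4*m) + 5.0784*exp(3*m) - 12.1504*exp(2*m) - 1.7024*exp(m) + 2.3104)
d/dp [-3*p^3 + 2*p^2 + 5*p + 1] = -9*p^2 + 4*p + 5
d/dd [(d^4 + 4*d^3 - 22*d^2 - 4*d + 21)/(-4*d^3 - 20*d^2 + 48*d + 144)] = (-d^4 - 16*d^3 - 93*d^2 - 182*d - 44)/(4*(d^4 + 16*d^3 + 88*d^2 + 192*d + 144))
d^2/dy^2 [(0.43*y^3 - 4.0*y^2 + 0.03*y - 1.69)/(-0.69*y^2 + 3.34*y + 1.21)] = (4.44089209850063e-16*y^5 - 3.5527136788005e-15*y^4 + 8.09640399999999*y^3 + 14.438442*y^2 - 27.296304*y + 52.483174)/(0.328509*y^6 - 4.770522*y^5 + 21.363849*y^4 - 20.528308*y^3 - 37.464141*y^2 - 14.670282*y - 1.771561)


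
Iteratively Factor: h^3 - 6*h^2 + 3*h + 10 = (h - 2)*(h^2 - 4*h - 5) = (h - 2)*(h + 1)*(h - 5)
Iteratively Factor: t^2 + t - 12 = (t + 4)*(t - 3)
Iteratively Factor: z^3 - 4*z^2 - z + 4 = (z + 1)*(z^2 - 5*z + 4) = (z - 1)*(z + 1)*(z - 4)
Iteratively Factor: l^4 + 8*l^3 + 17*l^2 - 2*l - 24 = (l + 2)*(l^3 + 6*l^2 + 5*l - 12) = (l + 2)*(l + 3)*(l^2 + 3*l - 4) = (l + 2)*(l + 3)*(l + 4)*(l - 1)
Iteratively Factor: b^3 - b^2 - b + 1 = (b - 1)*(b^2 - 1) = (b - 1)*(b + 1)*(b - 1)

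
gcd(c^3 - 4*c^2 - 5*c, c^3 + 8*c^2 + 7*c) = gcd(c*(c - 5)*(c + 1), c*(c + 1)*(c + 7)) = c^2 + c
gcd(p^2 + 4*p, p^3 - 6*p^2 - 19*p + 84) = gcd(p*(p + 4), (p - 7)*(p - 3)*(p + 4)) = p + 4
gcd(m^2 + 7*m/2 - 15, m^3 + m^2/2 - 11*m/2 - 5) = m - 5/2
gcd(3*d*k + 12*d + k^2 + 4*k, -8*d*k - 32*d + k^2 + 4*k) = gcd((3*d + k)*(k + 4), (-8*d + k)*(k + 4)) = k + 4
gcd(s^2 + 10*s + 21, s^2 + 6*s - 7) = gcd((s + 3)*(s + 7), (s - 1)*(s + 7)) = s + 7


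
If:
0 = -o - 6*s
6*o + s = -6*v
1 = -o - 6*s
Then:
No Solution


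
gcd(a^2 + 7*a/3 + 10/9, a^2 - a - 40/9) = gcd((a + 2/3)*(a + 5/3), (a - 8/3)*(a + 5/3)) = a + 5/3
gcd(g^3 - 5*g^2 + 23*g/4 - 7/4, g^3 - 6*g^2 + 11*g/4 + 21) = g - 7/2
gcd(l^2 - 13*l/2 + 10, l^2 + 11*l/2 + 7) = 1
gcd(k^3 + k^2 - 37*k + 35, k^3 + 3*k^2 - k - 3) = k - 1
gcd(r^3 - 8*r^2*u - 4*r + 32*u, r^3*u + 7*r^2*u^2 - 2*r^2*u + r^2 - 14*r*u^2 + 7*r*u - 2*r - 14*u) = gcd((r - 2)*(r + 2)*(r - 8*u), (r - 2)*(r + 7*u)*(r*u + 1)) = r - 2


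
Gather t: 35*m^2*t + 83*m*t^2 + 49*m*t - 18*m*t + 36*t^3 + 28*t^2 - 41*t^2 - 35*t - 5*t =36*t^3 + t^2*(83*m - 13) + t*(35*m^2 + 31*m - 40)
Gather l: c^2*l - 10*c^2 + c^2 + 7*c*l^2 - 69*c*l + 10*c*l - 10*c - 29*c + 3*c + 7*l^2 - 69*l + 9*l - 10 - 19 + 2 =-9*c^2 - 36*c + l^2*(7*c + 7) + l*(c^2 - 59*c - 60) - 27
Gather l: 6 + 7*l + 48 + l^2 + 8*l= l^2 + 15*l + 54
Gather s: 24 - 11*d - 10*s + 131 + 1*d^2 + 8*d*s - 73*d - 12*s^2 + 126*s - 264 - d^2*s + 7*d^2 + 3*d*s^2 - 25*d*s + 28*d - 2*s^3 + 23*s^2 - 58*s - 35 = 8*d^2 - 56*d - 2*s^3 + s^2*(3*d + 11) + s*(-d^2 - 17*d + 58) - 144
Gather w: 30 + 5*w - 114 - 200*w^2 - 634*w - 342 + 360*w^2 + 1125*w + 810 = 160*w^2 + 496*w + 384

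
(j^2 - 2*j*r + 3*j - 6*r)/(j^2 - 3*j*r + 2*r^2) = (-j - 3)/(-j + r)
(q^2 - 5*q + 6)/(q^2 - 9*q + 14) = (q - 3)/(q - 7)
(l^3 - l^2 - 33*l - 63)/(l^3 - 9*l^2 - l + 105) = (l + 3)/(l - 5)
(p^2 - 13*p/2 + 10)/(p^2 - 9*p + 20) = (p - 5/2)/(p - 5)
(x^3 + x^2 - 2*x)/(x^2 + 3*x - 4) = x*(x + 2)/(x + 4)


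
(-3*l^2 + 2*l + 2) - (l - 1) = -3*l^2 + l + 3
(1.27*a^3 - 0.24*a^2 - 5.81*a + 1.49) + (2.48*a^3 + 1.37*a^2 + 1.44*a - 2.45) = 3.75*a^3 + 1.13*a^2 - 4.37*a - 0.96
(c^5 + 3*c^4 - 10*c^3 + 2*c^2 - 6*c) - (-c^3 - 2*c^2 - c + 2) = c^5 + 3*c^4 - 9*c^3 + 4*c^2 - 5*c - 2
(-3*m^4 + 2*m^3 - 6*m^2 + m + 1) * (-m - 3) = 3*m^5 + 7*m^4 + 17*m^2 - 4*m - 3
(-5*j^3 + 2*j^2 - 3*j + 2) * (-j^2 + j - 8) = 5*j^5 - 7*j^4 + 45*j^3 - 21*j^2 + 26*j - 16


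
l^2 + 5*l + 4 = (l + 1)*(l + 4)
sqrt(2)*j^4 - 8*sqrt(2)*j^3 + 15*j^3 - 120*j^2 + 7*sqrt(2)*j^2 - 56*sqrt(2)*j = j*(j - 8)*(j + 7*sqrt(2))*(sqrt(2)*j + 1)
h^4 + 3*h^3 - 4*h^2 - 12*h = h*(h - 2)*(h + 2)*(h + 3)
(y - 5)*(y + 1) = y^2 - 4*y - 5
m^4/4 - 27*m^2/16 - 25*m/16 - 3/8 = (m/2 + 1/4)*(m/2 + 1)*(m - 3)*(m + 1/2)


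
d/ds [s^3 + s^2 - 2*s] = 3*s^2 + 2*s - 2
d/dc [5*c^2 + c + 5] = 10*c + 1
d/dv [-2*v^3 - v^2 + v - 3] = -6*v^2 - 2*v + 1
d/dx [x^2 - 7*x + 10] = 2*x - 7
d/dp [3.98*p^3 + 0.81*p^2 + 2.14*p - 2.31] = 11.94*p^2 + 1.62*p + 2.14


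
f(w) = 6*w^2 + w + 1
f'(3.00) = 37.00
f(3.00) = 58.00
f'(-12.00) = -143.00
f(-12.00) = 853.00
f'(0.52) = 7.24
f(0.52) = 3.14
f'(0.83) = 10.96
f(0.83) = 5.96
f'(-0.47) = -4.64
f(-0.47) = 1.86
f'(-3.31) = -38.72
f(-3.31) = 63.43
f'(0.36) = 5.32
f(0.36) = 2.14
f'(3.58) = 43.96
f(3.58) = 81.48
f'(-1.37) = -15.44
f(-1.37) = 10.89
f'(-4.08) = -47.96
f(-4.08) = 96.80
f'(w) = 12*w + 1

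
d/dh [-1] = 0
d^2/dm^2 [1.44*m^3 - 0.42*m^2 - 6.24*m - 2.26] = 8.64*m - 0.84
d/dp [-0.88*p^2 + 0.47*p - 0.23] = 0.47 - 1.76*p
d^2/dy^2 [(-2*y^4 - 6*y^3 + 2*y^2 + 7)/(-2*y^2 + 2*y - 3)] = 4*(4*y^6 - 12*y^5 + 30*y^4 - 58*y^3 - 24*y^2 + 123*y - 2)/(8*y^6 - 24*y^5 + 60*y^4 - 80*y^3 + 90*y^2 - 54*y + 27)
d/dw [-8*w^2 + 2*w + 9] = 2 - 16*w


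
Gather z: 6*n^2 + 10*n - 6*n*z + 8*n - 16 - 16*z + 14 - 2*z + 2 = 6*n^2 + 18*n + z*(-6*n - 18)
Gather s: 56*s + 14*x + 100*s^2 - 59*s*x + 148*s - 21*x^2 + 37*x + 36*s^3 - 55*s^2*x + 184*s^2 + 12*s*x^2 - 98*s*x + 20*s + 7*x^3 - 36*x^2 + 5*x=36*s^3 + s^2*(284 - 55*x) + s*(12*x^2 - 157*x + 224) + 7*x^3 - 57*x^2 + 56*x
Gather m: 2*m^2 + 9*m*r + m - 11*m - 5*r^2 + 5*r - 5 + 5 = 2*m^2 + m*(9*r - 10) - 5*r^2 + 5*r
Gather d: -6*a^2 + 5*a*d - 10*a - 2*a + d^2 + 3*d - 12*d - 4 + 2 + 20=-6*a^2 - 12*a + d^2 + d*(5*a - 9) + 18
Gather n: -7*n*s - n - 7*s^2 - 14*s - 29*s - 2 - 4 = n*(-7*s - 1) - 7*s^2 - 43*s - 6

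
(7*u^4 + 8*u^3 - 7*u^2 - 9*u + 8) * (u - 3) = 7*u^5 - 13*u^4 - 31*u^3 + 12*u^2 + 35*u - 24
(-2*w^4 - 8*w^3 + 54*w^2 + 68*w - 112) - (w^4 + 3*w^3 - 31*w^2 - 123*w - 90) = -3*w^4 - 11*w^3 + 85*w^2 + 191*w - 22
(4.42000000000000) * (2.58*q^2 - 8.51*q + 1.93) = 11.4036*q^2 - 37.6142*q + 8.5306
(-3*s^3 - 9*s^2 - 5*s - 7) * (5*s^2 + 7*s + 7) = -15*s^5 - 66*s^4 - 109*s^3 - 133*s^2 - 84*s - 49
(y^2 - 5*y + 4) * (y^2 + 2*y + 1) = y^4 - 3*y^3 - 5*y^2 + 3*y + 4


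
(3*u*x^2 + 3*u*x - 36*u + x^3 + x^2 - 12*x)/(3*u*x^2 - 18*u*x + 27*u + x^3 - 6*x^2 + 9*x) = (x + 4)/(x - 3)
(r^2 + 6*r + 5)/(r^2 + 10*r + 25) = (r + 1)/(r + 5)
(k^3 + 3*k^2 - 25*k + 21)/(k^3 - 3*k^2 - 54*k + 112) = (k^2 - 4*k + 3)/(k^2 - 10*k + 16)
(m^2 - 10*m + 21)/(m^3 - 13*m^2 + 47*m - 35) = (m - 3)/(m^2 - 6*m + 5)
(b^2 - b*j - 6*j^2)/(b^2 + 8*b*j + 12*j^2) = (b - 3*j)/(b + 6*j)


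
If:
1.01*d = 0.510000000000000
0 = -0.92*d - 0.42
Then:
No Solution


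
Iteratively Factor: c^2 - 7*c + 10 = (c - 5)*(c - 2)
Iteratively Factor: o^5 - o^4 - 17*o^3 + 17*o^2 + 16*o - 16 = (o - 1)*(o^4 - 17*o^2 + 16) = (o - 1)^2*(o^3 + o^2 - 16*o - 16) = (o - 4)*(o - 1)^2*(o^2 + 5*o + 4) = (o - 4)*(o - 1)^2*(o + 1)*(o + 4)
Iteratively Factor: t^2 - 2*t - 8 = (t + 2)*(t - 4)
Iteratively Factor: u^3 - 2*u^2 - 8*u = (u - 4)*(u^2 + 2*u) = (u - 4)*(u + 2)*(u)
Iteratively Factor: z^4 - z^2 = (z - 1)*(z^3 + z^2) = z*(z - 1)*(z^2 + z) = z*(z - 1)*(z + 1)*(z)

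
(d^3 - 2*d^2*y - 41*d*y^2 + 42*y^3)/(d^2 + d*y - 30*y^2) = (-d^2 + 8*d*y - 7*y^2)/(-d + 5*y)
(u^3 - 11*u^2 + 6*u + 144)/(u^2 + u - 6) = (u^2 - 14*u + 48)/(u - 2)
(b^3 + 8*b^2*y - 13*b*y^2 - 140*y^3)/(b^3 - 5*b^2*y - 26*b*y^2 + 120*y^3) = (-b - 7*y)/(-b + 6*y)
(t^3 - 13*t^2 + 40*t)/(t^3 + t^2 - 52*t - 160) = t*(t - 5)/(t^2 + 9*t + 20)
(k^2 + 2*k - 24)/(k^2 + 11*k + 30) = (k - 4)/(k + 5)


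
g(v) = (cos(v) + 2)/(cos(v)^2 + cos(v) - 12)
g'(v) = (2*sin(v)*cos(v) + sin(v))*(cos(v) + 2)/(cos(v)^2 + cos(v) - 12)^2 - sin(v)/(cos(v)^2 + cos(v) - 12)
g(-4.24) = -0.13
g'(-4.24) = 0.07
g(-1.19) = -0.21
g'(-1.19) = -0.11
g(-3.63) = -0.09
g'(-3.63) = 0.04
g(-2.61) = -0.09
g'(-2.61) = -0.04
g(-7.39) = -0.22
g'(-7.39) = -0.11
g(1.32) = -0.19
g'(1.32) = 0.11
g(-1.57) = -0.17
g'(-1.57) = -0.10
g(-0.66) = -0.26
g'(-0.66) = -0.10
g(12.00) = -0.27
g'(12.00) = -0.09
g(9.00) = -0.09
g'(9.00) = 0.03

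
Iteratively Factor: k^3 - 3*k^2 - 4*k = (k)*(k^2 - 3*k - 4) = k*(k - 4)*(k + 1)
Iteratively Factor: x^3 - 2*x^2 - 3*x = (x)*(x^2 - 2*x - 3) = x*(x + 1)*(x - 3)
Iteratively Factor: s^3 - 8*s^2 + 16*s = (s - 4)*(s^2 - 4*s) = s*(s - 4)*(s - 4)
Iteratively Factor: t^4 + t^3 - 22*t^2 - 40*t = (t + 4)*(t^3 - 3*t^2 - 10*t) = (t - 5)*(t + 4)*(t^2 + 2*t) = t*(t - 5)*(t + 4)*(t + 2)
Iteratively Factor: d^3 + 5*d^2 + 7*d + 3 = (d + 1)*(d^2 + 4*d + 3) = (d + 1)^2*(d + 3)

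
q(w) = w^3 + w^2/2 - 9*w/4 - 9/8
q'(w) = 3*w^2 + w - 9/4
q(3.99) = 61.38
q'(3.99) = 49.50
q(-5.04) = -105.11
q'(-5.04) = 68.91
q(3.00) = 23.62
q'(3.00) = 27.75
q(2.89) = 20.69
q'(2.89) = 25.70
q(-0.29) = -0.45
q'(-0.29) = -2.29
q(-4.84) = -91.90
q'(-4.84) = 63.19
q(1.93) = 3.58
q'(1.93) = 10.85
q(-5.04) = -105.11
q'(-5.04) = 68.91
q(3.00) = 23.62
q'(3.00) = 27.75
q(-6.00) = -185.62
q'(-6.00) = 99.75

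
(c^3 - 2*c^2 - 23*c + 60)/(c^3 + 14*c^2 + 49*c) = (c^3 - 2*c^2 - 23*c + 60)/(c*(c^2 + 14*c + 49))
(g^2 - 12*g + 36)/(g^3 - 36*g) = (g - 6)/(g*(g + 6))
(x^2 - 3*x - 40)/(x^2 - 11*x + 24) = (x + 5)/(x - 3)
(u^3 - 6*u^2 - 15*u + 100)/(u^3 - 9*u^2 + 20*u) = (u^2 - u - 20)/(u*(u - 4))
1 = 1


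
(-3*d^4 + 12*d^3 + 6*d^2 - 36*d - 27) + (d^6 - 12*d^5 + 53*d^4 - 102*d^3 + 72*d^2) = d^6 - 12*d^5 + 50*d^4 - 90*d^3 + 78*d^2 - 36*d - 27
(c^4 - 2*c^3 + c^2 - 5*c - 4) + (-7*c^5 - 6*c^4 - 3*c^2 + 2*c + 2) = -7*c^5 - 5*c^4 - 2*c^3 - 2*c^2 - 3*c - 2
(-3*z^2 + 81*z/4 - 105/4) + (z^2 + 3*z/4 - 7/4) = -2*z^2 + 21*z - 28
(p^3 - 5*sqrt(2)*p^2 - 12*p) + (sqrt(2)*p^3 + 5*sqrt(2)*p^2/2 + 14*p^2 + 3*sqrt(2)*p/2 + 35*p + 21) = p^3 + sqrt(2)*p^3 - 5*sqrt(2)*p^2/2 + 14*p^2 + 3*sqrt(2)*p/2 + 23*p + 21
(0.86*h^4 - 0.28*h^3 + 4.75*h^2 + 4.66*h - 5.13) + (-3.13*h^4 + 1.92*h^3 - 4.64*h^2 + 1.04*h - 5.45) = -2.27*h^4 + 1.64*h^3 + 0.11*h^2 + 5.7*h - 10.58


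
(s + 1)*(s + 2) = s^2 + 3*s + 2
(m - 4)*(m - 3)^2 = m^3 - 10*m^2 + 33*m - 36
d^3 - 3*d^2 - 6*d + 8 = (d - 4)*(d - 1)*(d + 2)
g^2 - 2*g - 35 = (g - 7)*(g + 5)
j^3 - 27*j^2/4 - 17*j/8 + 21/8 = (j - 7)*(j - 1/2)*(j + 3/4)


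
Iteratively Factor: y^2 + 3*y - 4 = (y - 1)*(y + 4)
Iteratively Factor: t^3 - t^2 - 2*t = (t - 2)*(t^2 + t) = t*(t - 2)*(t + 1)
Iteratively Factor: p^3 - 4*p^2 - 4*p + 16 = (p - 2)*(p^2 - 2*p - 8) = (p - 2)*(p + 2)*(p - 4)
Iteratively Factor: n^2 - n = (n - 1)*(n)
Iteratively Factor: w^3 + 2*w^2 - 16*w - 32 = (w + 4)*(w^2 - 2*w - 8) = (w - 4)*(w + 4)*(w + 2)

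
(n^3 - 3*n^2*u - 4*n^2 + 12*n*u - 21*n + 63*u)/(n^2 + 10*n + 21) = (n^2 - 3*n*u - 7*n + 21*u)/(n + 7)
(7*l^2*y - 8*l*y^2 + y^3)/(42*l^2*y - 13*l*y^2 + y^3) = (-l + y)/(-6*l + y)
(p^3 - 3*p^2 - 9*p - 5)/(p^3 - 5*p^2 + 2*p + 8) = (p^2 - 4*p - 5)/(p^2 - 6*p + 8)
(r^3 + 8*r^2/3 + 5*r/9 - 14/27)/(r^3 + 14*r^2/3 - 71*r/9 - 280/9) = (9*r^2 + 3*r - 2)/(3*(3*r^2 + 7*r - 40))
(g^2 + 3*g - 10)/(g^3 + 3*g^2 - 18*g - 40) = (g - 2)/(g^2 - 2*g - 8)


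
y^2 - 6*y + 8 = (y - 4)*(y - 2)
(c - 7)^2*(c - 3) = c^3 - 17*c^2 + 91*c - 147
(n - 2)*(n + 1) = n^2 - n - 2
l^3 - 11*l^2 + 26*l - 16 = (l - 8)*(l - 2)*(l - 1)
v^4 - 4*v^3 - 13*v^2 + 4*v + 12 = (v - 6)*(v - 1)*(v + 1)*(v + 2)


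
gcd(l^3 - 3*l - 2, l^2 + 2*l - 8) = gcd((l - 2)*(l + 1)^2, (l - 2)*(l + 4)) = l - 2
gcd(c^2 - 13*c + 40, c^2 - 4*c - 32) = c - 8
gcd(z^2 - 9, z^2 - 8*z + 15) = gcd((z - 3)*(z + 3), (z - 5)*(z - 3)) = z - 3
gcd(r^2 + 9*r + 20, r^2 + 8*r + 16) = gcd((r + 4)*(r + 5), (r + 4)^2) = r + 4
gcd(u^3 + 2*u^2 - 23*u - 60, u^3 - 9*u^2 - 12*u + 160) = u^2 - u - 20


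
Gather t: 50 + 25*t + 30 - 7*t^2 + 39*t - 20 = -7*t^2 + 64*t + 60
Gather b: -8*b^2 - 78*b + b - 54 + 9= -8*b^2 - 77*b - 45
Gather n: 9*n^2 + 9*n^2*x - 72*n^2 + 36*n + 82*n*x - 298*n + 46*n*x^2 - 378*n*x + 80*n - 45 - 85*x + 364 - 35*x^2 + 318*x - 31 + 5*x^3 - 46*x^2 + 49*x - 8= n^2*(9*x - 63) + n*(46*x^2 - 296*x - 182) + 5*x^3 - 81*x^2 + 282*x + 280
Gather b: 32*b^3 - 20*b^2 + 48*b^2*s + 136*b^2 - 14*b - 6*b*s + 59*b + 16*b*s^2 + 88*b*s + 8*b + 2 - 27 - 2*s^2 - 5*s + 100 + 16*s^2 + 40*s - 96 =32*b^3 + b^2*(48*s + 116) + b*(16*s^2 + 82*s + 53) + 14*s^2 + 35*s - 21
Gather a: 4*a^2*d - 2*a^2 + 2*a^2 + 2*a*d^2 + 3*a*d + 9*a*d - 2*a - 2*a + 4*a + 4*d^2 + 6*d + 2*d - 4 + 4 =4*a^2*d + a*(2*d^2 + 12*d) + 4*d^2 + 8*d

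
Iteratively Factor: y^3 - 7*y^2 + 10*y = (y - 5)*(y^2 - 2*y) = y*(y - 5)*(y - 2)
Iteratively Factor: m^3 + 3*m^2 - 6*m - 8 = (m + 1)*(m^2 + 2*m - 8) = (m - 2)*(m + 1)*(m + 4)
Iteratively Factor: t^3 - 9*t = (t + 3)*(t^2 - 3*t) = (t - 3)*(t + 3)*(t)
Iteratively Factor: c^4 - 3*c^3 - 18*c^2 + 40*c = (c)*(c^3 - 3*c^2 - 18*c + 40) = c*(c - 2)*(c^2 - c - 20) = c*(c - 5)*(c - 2)*(c + 4)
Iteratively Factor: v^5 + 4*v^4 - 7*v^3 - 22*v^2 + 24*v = (v + 4)*(v^4 - 7*v^2 + 6*v) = (v - 1)*(v + 4)*(v^3 + v^2 - 6*v) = (v - 1)*(v + 3)*(v + 4)*(v^2 - 2*v) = (v - 2)*(v - 1)*(v + 3)*(v + 4)*(v)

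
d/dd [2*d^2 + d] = 4*d + 1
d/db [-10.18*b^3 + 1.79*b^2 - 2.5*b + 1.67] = -30.54*b^2 + 3.58*b - 2.5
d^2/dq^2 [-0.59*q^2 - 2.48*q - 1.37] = -1.18000000000000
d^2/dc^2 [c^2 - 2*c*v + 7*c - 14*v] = 2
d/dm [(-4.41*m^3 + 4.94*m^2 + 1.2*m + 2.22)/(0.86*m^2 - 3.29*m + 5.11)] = (-3.7926*m^4 + 29.0178*m^3 - 84.8899*m^2 + 46.6684*m + 13.4358)/(0.7396*m^4 - 5.6588*m^3 + 19.6133*m^2 - 33.6238*m + 26.1121)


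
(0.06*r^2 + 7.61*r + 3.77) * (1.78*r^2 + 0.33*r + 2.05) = 0.1068*r^4 + 13.5656*r^3 + 9.3449*r^2 + 16.8446*r + 7.7285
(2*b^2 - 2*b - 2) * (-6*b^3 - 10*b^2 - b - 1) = -12*b^5 - 8*b^4 + 30*b^3 + 20*b^2 + 4*b + 2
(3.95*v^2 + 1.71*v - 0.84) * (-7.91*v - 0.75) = -31.2445*v^3 - 16.4886*v^2 + 5.3619*v + 0.63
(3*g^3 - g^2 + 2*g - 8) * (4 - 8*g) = -24*g^4 + 20*g^3 - 20*g^2 + 72*g - 32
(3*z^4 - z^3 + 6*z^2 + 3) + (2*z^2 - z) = 3*z^4 - z^3 + 8*z^2 - z + 3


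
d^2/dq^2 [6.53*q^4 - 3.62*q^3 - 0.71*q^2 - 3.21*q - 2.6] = 78.36*q^2 - 21.72*q - 1.42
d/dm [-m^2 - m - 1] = -2*m - 1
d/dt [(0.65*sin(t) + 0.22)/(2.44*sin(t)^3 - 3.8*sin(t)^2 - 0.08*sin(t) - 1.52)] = (-3.172*sin(t)^3 + 0.859599999999999*sin(t)^2 + 1.672*sin(t) - 0.9704)*cos(t)/(5.9536*sin(t)^6 - 18.544*sin(t)^5 + 14.0496*sin(t)^4 - 6.8096*sin(t)^3 + 11.5584*sin(t)^2 + 0.2432*sin(t) + 2.3104)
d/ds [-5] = 0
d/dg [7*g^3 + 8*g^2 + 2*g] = 21*g^2 + 16*g + 2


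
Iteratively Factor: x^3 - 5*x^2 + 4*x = (x - 4)*(x^2 - x) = (x - 4)*(x - 1)*(x)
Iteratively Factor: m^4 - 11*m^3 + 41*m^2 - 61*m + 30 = (m - 3)*(m^3 - 8*m^2 + 17*m - 10) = (m - 3)*(m - 1)*(m^2 - 7*m + 10) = (m - 5)*(m - 3)*(m - 1)*(m - 2)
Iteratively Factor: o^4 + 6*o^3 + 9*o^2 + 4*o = (o + 1)*(o^3 + 5*o^2 + 4*o) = (o + 1)*(o + 4)*(o^2 + o) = (o + 1)^2*(o + 4)*(o)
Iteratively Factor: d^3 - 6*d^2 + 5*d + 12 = (d - 4)*(d^2 - 2*d - 3) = (d - 4)*(d - 3)*(d + 1)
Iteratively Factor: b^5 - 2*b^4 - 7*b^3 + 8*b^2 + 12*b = (b + 2)*(b^4 - 4*b^3 + b^2 + 6*b) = b*(b + 2)*(b^3 - 4*b^2 + b + 6) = b*(b + 1)*(b + 2)*(b^2 - 5*b + 6) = b*(b - 3)*(b + 1)*(b + 2)*(b - 2)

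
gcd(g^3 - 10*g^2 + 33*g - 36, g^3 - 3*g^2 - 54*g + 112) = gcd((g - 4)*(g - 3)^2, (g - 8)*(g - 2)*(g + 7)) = 1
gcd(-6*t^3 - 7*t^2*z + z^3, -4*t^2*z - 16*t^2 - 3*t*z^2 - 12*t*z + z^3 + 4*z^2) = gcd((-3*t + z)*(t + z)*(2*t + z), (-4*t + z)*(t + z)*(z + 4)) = t + z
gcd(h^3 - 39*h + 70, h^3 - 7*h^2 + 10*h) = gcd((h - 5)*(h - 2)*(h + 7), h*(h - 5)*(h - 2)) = h^2 - 7*h + 10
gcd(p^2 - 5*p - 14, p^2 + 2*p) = p + 2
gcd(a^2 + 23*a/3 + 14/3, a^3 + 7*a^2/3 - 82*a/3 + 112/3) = a + 7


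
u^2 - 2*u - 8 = (u - 4)*(u + 2)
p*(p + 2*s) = p^2 + 2*p*s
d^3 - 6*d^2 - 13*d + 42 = (d - 7)*(d - 2)*(d + 3)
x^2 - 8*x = x*(x - 8)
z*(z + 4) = z^2 + 4*z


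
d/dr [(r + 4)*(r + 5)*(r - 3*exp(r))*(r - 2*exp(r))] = -5*r^3*exp(r) + 4*r^3 + 12*r^2*exp(2*r) - 60*r^2*exp(r) + 27*r^2 + 120*r*exp(2*r) - 190*r*exp(r) + 40*r + 294*exp(2*r) - 100*exp(r)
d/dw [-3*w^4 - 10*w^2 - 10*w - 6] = -12*w^3 - 20*w - 10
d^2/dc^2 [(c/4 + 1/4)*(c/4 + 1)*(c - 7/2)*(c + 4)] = 3*c^2/4 + 33*c/16 - 15/16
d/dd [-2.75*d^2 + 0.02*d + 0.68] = 0.02 - 5.5*d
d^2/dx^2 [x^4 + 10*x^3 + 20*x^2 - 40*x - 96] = 12*x^2 + 60*x + 40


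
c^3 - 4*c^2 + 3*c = c*(c - 3)*(c - 1)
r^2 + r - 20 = (r - 4)*(r + 5)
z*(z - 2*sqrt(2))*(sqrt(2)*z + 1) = sqrt(2)*z^3 - 3*z^2 - 2*sqrt(2)*z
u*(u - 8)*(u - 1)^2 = u^4 - 10*u^3 + 17*u^2 - 8*u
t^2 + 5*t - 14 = (t - 2)*(t + 7)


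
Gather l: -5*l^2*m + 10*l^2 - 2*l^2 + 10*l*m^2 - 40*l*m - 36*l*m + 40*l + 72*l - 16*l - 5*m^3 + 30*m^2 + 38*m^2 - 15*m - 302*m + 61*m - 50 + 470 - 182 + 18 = l^2*(8 - 5*m) + l*(10*m^2 - 76*m + 96) - 5*m^3 + 68*m^2 - 256*m + 256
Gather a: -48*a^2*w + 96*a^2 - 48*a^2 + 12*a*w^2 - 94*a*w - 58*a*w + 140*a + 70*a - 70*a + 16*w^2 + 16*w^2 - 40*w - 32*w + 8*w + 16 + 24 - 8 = a^2*(48 - 48*w) + a*(12*w^2 - 152*w + 140) + 32*w^2 - 64*w + 32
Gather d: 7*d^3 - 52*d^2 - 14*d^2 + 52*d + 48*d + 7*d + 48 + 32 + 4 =7*d^3 - 66*d^2 + 107*d + 84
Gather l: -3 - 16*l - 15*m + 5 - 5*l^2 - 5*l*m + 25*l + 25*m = -5*l^2 + l*(9 - 5*m) + 10*m + 2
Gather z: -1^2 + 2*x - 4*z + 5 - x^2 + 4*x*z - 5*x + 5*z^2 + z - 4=-x^2 - 3*x + 5*z^2 + z*(4*x - 3)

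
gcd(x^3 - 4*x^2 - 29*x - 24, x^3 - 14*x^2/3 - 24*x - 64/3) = x - 8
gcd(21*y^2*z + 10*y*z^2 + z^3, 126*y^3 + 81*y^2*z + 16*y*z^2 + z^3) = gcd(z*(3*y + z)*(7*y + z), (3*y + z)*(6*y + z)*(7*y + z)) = 21*y^2 + 10*y*z + z^2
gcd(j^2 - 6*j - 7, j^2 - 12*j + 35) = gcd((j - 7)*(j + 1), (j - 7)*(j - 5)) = j - 7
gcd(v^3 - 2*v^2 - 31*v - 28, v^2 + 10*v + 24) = v + 4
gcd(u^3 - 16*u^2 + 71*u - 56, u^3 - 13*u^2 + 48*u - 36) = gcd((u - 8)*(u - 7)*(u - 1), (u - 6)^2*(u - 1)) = u - 1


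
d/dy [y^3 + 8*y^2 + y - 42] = 3*y^2 + 16*y + 1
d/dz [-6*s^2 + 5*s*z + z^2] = 5*s + 2*z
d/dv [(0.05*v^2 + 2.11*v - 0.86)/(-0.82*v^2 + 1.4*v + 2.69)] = (1.8002*v^2 - 1.1414*v + 6.8799)/(0.6724*v^4 - 2.296*v^3 - 2.4516*v^2 + 7.532*v + 7.2361)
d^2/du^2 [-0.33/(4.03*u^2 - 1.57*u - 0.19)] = (-10.718994*u^2 + 4.175886*u + 0.33*(8.06*u - 1.57)*(16.12*u - 3.14) + 0.505362)/(-4.03*u^2 + 1.57*u + 0.19)^3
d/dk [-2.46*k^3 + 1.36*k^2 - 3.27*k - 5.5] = -7.38*k^2 + 2.72*k - 3.27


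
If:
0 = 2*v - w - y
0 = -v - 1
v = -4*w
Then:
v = -1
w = 1/4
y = -9/4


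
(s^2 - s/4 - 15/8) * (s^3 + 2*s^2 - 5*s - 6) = s^5 + 7*s^4/4 - 59*s^3/8 - 17*s^2/2 + 87*s/8 + 45/4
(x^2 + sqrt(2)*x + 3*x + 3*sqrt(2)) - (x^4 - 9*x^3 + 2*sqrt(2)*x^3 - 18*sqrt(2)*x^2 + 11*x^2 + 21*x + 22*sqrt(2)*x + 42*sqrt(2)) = -x^4 - 2*sqrt(2)*x^3 + 9*x^3 - 10*x^2 + 18*sqrt(2)*x^2 - 21*sqrt(2)*x - 18*x - 39*sqrt(2)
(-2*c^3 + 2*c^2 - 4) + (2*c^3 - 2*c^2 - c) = -c - 4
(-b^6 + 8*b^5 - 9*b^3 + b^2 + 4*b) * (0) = 0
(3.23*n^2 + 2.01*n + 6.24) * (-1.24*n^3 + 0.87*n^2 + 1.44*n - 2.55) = -4.0052*n^5 + 0.3177*n^4 - 1.3377*n^3 + 0.0867000000000004*n^2 + 3.8601*n - 15.912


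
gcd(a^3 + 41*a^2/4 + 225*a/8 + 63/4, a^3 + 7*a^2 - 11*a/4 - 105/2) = a^2 + 19*a/2 + 21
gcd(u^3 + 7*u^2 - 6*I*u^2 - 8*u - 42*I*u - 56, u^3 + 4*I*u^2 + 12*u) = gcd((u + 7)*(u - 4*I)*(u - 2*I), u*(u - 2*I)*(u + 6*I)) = u - 2*I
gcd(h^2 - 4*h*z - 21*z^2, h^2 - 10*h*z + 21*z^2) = -h + 7*z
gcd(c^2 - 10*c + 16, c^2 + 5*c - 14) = c - 2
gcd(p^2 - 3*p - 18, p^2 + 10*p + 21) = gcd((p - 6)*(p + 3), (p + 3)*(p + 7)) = p + 3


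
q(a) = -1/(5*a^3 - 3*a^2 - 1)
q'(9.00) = 0.00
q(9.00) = 0.00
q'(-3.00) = 0.01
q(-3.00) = 0.01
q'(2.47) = 0.02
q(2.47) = -0.02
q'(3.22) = 0.01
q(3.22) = -0.01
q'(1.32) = 0.66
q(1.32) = -0.19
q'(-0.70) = 0.66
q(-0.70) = 0.24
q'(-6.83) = 0.00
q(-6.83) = 0.00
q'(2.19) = 0.04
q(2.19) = -0.03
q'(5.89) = 0.00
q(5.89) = -0.00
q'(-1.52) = 0.07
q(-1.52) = 0.04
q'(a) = -(-15*a^2 + 6*a)/(5*a^3 - 3*a^2 - 1)^2 = 3*a*(5*a - 2)/(-5*a^3 + 3*a^2 + 1)^2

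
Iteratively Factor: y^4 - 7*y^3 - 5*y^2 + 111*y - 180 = (y - 3)*(y^3 - 4*y^2 - 17*y + 60) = (y - 3)^2*(y^2 - y - 20) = (y - 3)^2*(y + 4)*(y - 5)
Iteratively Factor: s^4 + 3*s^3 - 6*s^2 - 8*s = (s + 4)*(s^3 - s^2 - 2*s) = (s + 1)*(s + 4)*(s^2 - 2*s) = (s - 2)*(s + 1)*(s + 4)*(s)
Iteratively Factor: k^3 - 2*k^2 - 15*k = (k - 5)*(k^2 + 3*k) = (k - 5)*(k + 3)*(k)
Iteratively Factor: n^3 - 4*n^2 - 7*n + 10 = (n + 2)*(n^2 - 6*n + 5) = (n - 1)*(n + 2)*(n - 5)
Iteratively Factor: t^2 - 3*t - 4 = (t + 1)*(t - 4)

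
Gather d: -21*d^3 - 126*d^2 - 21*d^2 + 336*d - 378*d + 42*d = -21*d^3 - 147*d^2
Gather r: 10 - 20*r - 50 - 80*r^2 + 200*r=-80*r^2 + 180*r - 40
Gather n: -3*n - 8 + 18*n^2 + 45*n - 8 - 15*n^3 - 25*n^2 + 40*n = -15*n^3 - 7*n^2 + 82*n - 16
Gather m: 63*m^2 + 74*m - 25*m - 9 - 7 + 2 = 63*m^2 + 49*m - 14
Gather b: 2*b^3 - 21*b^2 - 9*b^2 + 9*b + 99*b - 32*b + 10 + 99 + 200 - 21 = 2*b^3 - 30*b^2 + 76*b + 288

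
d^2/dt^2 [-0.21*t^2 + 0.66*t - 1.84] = -0.420000000000000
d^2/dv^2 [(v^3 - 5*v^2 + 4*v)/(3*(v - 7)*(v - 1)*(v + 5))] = 2*(-2*v^3 + 105*v^2 - 420*v + 1505)/(3*(v^6 - 6*v^5 - 93*v^4 + 412*v^3 + 3255*v^2 - 7350*v - 42875))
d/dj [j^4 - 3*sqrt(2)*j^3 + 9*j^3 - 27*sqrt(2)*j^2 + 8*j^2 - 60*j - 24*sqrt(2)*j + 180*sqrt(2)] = 4*j^3 - 9*sqrt(2)*j^2 + 27*j^2 - 54*sqrt(2)*j + 16*j - 60 - 24*sqrt(2)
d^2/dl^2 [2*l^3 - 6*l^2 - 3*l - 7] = 12*l - 12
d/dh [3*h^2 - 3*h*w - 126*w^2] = 6*h - 3*w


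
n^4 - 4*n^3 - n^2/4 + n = n*(n - 4)*(n - 1/2)*(n + 1/2)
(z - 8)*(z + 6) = z^2 - 2*z - 48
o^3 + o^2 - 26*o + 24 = (o - 4)*(o - 1)*(o + 6)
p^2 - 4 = (p - 2)*(p + 2)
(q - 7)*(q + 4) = q^2 - 3*q - 28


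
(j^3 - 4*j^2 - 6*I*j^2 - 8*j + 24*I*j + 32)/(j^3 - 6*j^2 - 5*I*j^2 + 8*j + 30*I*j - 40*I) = (j^2 - 6*I*j - 8)/(j^2 - j*(2 + 5*I) + 10*I)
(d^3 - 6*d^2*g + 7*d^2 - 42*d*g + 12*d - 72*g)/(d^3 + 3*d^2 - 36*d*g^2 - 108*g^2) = (d + 4)/(d + 6*g)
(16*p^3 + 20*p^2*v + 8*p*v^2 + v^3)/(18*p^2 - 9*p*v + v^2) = (16*p^3 + 20*p^2*v + 8*p*v^2 + v^3)/(18*p^2 - 9*p*v + v^2)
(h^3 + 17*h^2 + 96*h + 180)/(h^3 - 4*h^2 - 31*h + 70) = (h^2 + 12*h + 36)/(h^2 - 9*h + 14)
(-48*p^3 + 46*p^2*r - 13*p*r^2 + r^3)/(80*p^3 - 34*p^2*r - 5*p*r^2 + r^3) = (-3*p + r)/(5*p + r)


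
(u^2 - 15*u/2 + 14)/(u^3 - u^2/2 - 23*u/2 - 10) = (2*u - 7)/(2*u^2 + 7*u + 5)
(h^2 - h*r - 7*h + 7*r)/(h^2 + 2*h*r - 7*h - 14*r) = (h - r)/(h + 2*r)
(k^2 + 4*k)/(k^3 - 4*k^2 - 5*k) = (k + 4)/(k^2 - 4*k - 5)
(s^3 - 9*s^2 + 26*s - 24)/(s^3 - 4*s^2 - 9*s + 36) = (s - 2)/(s + 3)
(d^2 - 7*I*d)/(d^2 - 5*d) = (d - 7*I)/(d - 5)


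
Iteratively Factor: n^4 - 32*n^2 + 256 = (n + 4)*(n^3 - 4*n^2 - 16*n + 64) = (n - 4)*(n + 4)*(n^2 - 16) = (n - 4)*(n + 4)^2*(n - 4)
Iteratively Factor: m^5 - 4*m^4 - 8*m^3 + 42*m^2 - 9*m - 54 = (m - 3)*(m^4 - m^3 - 11*m^2 + 9*m + 18) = (m - 3)^2*(m^3 + 2*m^2 - 5*m - 6) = (m - 3)^2*(m - 2)*(m^2 + 4*m + 3) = (m - 3)^2*(m - 2)*(m + 3)*(m + 1)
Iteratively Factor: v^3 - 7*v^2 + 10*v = (v)*(v^2 - 7*v + 10) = v*(v - 5)*(v - 2)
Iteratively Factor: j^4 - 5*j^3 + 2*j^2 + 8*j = (j - 2)*(j^3 - 3*j^2 - 4*j) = (j - 2)*(j + 1)*(j^2 - 4*j) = j*(j - 2)*(j + 1)*(j - 4)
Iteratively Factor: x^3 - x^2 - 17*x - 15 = (x + 1)*(x^2 - 2*x - 15) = (x + 1)*(x + 3)*(x - 5)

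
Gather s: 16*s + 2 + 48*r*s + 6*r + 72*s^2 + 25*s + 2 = 6*r + 72*s^2 + s*(48*r + 41) + 4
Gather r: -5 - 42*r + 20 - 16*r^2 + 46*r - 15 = -16*r^2 + 4*r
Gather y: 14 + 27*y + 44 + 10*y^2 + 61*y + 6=10*y^2 + 88*y + 64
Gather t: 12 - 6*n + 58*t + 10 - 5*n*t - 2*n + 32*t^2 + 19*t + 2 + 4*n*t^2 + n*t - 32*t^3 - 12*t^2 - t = -8*n - 32*t^3 + t^2*(4*n + 20) + t*(76 - 4*n) + 24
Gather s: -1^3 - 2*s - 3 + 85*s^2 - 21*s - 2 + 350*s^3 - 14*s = 350*s^3 + 85*s^2 - 37*s - 6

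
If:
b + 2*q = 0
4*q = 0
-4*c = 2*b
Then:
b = 0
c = 0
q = 0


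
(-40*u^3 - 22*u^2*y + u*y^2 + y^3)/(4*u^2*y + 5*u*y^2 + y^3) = (-10*u^2 - 3*u*y + y^2)/(y*(u + y))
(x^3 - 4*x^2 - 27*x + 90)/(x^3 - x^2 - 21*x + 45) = (x - 6)/(x - 3)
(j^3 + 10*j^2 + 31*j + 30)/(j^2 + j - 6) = (j^2 + 7*j + 10)/(j - 2)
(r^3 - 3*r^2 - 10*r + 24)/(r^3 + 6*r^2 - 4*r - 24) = (r^2 - r - 12)/(r^2 + 8*r + 12)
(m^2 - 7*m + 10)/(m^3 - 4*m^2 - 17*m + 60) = (m - 2)/(m^2 + m - 12)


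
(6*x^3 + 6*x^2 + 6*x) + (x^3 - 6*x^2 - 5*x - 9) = 7*x^3 + x - 9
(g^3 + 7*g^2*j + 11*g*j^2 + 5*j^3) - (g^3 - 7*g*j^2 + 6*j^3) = 7*g^2*j + 18*g*j^2 - j^3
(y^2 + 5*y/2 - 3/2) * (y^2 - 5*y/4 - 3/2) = y^4 + 5*y^3/4 - 49*y^2/8 - 15*y/8 + 9/4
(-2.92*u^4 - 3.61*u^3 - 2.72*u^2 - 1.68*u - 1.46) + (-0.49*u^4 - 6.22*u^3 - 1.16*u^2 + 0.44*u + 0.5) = -3.41*u^4 - 9.83*u^3 - 3.88*u^2 - 1.24*u - 0.96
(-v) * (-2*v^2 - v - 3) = 2*v^3 + v^2 + 3*v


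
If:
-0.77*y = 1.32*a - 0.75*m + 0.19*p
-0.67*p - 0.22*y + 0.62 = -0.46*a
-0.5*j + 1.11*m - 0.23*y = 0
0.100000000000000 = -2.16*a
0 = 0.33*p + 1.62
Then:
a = -0.05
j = 29.21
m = 16.82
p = -4.91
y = 17.67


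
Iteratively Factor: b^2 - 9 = (b + 3)*(b - 3)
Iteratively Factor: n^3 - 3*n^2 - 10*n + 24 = (n - 4)*(n^2 + n - 6) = (n - 4)*(n + 3)*(n - 2)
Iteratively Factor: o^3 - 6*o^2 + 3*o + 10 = (o - 5)*(o^2 - o - 2) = (o - 5)*(o + 1)*(o - 2)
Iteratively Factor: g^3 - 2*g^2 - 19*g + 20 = (g - 5)*(g^2 + 3*g - 4) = (g - 5)*(g - 1)*(g + 4)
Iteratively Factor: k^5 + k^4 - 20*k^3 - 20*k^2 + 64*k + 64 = (k - 2)*(k^4 + 3*k^3 - 14*k^2 - 48*k - 32) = (k - 4)*(k - 2)*(k^3 + 7*k^2 + 14*k + 8) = (k - 4)*(k - 2)*(k + 4)*(k^2 + 3*k + 2) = (k - 4)*(k - 2)*(k + 2)*(k + 4)*(k + 1)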